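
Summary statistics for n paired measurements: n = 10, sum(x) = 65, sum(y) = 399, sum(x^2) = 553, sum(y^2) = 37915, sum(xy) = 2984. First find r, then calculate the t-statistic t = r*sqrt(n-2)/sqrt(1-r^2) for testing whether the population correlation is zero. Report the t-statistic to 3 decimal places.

S_xy = nΣxy − ΣxΣy = 10·2984 − 65·399 = 29840 − 25935 = 3905
S_xx = nΣx² − (Σx)² = 10·553 − 65² = 5530 − 4225 = 1305
S_yy = nΣy² − (Σy)² = 10·37915 − 399² = 379150 − 159201 = 219949
r = S_xy / √(S_xx·S_yy) = 3905 / √(1305·219949) = 3905 / √287033445 = 3905 / 16942.0614 = 0.2305
t = r·√(n−2)/√(1−r²) = 0.2305·√8 / √(1−0.053130) = 0.651952 / 0.973072 = 0.670

0.670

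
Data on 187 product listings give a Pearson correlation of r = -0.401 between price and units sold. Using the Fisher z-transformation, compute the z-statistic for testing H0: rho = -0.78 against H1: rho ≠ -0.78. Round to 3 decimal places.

8.417

Fisher z: atanh(-0.401) = -0.424840, atanh(-0.78) = -1.045371
z = (z_r − z_0)·√(n−3) = (-0.424840 − (-1.045371))·√184 = 0.620531 · 13.564660 = 8.417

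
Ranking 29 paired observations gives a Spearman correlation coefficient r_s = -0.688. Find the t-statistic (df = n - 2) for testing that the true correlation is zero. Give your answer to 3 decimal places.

t = r_s·√(n−2) / √(1−r_s²) with r_s = -0.688, n = 29
  = -0.688·√27 / √(1 − 0.473344)
  = -0.688·5.196152 / 0.725711
  = -3.574953 / 0.725711 = -4.926

-4.926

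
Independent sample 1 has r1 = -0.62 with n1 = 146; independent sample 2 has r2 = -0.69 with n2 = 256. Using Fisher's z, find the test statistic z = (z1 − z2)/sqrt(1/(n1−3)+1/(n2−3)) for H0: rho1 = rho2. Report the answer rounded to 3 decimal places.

z1 = atanh(-0.62) = -0.725005,  z2 = atanh(-0.69) = -0.847956
SE = √(1/(n1−3) + 1/(n2−3)) = √(1/143 + 1/253) = √(0.0069930 + 0.0039526) = √0.0109456 = 0.104621
z = (z1 − z2)/SE = (-0.725005 − (-0.847956)) / 0.104621 = 0.122951 / 0.104621 = 1.175

1.175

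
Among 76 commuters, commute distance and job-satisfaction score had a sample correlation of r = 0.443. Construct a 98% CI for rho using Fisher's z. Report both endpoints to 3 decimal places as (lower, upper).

z_r = atanh(0.443) = 0.475957;  SE = 1/√(n−3) = 1/√73 = 0.117041
z-limits: 0.475957 ± 2.326·0.117041 = 0.475957 ± 0.272237 = [0.203720, 0.748194]
ρ-limits: (tanh 0.203720, tanh 0.748194) = (0.201, 0.634)

(0.201, 0.634)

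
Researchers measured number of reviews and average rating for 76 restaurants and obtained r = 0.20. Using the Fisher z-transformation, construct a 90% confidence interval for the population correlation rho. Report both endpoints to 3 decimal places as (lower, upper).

Fisher z: z_r = atanh(r) = ½·ln((1+0.20)/(1−0.20)) = 0.202733
SE(z) = 1/√(n−3) = 1/√73 = 0.117041
90% ⇒ z* = 1.645; margin = 1.645·0.117041 = 0.192532
CI on z-scale: (0.010201, 0.395265)
Back-transform: tanh(0.010201) = 0.010201, tanh(0.395265) = 0.375890

(0.010, 0.376)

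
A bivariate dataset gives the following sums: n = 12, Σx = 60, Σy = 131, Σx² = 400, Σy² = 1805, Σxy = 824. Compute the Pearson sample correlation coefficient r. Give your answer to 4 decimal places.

0.8728

Numerator: nΣxy − (Σx)(Σy) = 12·824 − (60)(131) = 2028
Denominator: √[(nΣx²−(Σx)²)(nΣy²−(Σy)²)]
  nΣx²−(Σx)² = 12·400 − 3600 = 1200;  nΣy²−(Σy)² = 12·1805 − 17161 = 4499
  √(1200·4499) = √5398800 = 2323.5318
r = 2028 / 2323.5318 = 0.8728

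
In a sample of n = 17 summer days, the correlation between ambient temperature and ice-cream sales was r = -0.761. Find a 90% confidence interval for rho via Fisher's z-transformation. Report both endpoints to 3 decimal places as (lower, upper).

z_r = atanh(-0.761) = -0.998587;  SE = 1/√(n−3) = 1/√14 = 0.267261
z-limits: -0.998587 ± 1.645·0.267261 = -0.998587 ± 0.439644 = [-1.438231, -0.558943]
ρ-limits: (tanh -1.438231, tanh -0.558943) = (-0.893, -0.507)

(-0.893, -0.507)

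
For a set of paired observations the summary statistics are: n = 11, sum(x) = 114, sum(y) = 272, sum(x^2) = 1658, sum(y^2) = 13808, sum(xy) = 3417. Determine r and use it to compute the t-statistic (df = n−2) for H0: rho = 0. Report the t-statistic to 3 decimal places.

Numerator: nΣxy − (Σx)(Σy) = 11·3417 − (114)(272) = 6579
Denominator: √[(nΣx²−(Σx)²)(nΣy²−(Σy)²)]
  nΣx²−(Σx)² = 11·1658 − 12996 = 5242;  nΣy²−(Σy)² = 11·13808 − 73984 = 77904
  √(5242·77904) = √408372768 = 20208.2352
r = 6579 / 20208.2352 = 0.3256
t = r·√(n−2)/√(1−r²) = 0.3256·√9 / √(1−0.106015) = 0.976800 / 0.945508 = 1.033

1.033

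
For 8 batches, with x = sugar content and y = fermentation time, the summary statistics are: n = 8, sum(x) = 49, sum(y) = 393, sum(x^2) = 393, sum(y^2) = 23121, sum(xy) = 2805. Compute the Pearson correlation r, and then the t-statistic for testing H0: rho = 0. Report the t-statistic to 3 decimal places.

Numerator: nΣxy − (Σx)(Σy) = 8·2805 − (49)(393) = 3183
Denominator: √[(nΣx²−(Σx)²)(nΣy²−(Σy)²)]
  nΣx²−(Σx)² = 8·393 − 2401 = 743;  nΣy²−(Σy)² = 8·23121 − 154449 = 30519
  √(743·30519) = √22675617 = 4761.8922
r = 3183 / 4761.8922 = 0.6684
t = r·√(n−2)/√(1−r²) = 0.6684·√6 / √(1−0.446759) = 1.637239 / 0.743802 = 2.201

2.201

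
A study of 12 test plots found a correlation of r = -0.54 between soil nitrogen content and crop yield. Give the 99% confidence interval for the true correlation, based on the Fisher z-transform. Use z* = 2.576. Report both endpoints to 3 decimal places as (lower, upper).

z_r = atanh(-0.54) = -0.604156;  SE = 1/√(n−3) = 1/√9 = 0.333333
z-limits: -0.604156 ± 2.576·0.333333 = -0.604156 ± 0.858666 = [-1.462822, 0.254510]
ρ-limits: (tanh -1.462822, tanh 0.254510) = (-0.898, 0.249)

(-0.898, 0.249)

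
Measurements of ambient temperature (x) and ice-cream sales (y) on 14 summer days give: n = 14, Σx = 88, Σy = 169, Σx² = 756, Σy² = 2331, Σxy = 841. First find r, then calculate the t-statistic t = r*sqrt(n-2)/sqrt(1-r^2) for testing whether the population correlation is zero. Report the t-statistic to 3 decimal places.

Numerator: nΣxy − (Σx)(Σy) = 14·841 − (88)(169) = -3098
Denominator: √[(nΣx²−(Σx)²)(nΣy²−(Σy)²)]
  nΣx²−(Σx)² = 14·756 − 7744 = 2840;  nΣy²−(Σy)² = 14·2331 − 28561 = 4073
  √(2840·4073) = √11567320 = 3401.0763
r = -3098 / 3401.0763 = -0.9109
t = r·√(n−2)/√(1−r²) = -0.9109·√12 / √(1−0.829739) = -3.155450 / 0.412627 = -7.647

-7.647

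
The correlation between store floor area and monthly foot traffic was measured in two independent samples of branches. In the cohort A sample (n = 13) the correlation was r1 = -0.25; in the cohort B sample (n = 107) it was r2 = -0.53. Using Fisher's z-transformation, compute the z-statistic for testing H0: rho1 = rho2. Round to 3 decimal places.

1.011

z1 = atanh(-0.25) = -0.255413,  z2 = atanh(-0.53) = -0.590145
SE = √(1/(n1−3) + 1/(n2−3)) = √(1/10 + 1/104) = √(0.1000000 + 0.0096154) = √0.1096154 = 0.331082
z = (z1 − z2)/SE = (-0.255413 − (-0.590145)) / 0.331082 = 0.334732 / 0.331082 = 1.011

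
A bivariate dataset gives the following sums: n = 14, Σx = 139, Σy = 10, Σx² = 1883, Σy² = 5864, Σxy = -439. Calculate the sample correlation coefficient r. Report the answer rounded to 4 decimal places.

S_xy = nΣxy − ΣxΣy = 14·(-439) − 139·10 = -6146 − 1390 = -7536
S_xx = nΣx² − (Σx)² = 14·1883 − 139² = 26362 − 19321 = 7041
S_yy = nΣy² − (Σy)² = 14·5864 − 10² = 82096 − 100 = 81996
r = S_xy / √(S_xx·S_yy) = -7536 / √(7041·81996) = -7536 / √577333836 = -7536 / 24027.7722 = -0.3136

-0.3136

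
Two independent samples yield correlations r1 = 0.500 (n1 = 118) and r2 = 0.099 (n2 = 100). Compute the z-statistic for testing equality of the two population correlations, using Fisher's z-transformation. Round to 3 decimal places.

Fisher z-transforms: z1 = atanh(0.500) = 0.549306, z2 = atanh(0.099) = 0.099325; difference d = 0.449981
Var(d) = 1/115 + 1/97 = 0.0086957 + 0.0103093 = 0.0190050
z = d/√Var(d) = 0.449981 / √0.0190050 = 0.449981 / 0.137859 = 3.264

3.264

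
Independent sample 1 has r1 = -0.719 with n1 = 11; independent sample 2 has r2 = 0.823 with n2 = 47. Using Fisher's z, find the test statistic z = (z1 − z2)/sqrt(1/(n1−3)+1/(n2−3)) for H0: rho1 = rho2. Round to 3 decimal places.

Fisher z-transforms: z1 = atanh(-0.719) = -0.905572, z2 = atanh(0.823) = 1.166045; difference d = -2.071617
Var(d) = 1/8 + 1/44 = 0.1250000 + 0.0227273 = 0.1477273
z = d/√Var(d) = -2.071617 / √0.1477273 = -2.071617 / 0.384353 = -5.390

-5.390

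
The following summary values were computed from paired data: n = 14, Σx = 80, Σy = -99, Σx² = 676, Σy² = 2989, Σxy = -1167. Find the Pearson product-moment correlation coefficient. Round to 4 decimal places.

Numerator: nΣxy − (Σx)(Σy) = 14·(-1167) − (80)(-99) = -8418
Denominator: √[(nΣx²−(Σx)²)(nΣy²−(Σy)²)]
  nΣx²−(Σx)² = 14·676 − 6400 = 3064;  nΣy²−(Σy)² = 14·2989 − 9801 = 32045
  √(3064·32045) = √98185880 = 9908.8788
r = -8418 / 9908.8788 = -0.8495

-0.8495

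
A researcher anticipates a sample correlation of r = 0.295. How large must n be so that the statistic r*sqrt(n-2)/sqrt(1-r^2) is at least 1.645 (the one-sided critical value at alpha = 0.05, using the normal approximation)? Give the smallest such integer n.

31

r√(n−2)/√(1−r²) ≥ 1.645  ⇔  n−2 ≥ (1.645)²·(1−r²)/r²
(1−r²)/r² = (1−0.087025)/0.087025 = 10.4910
n ≥ 2 + 2.706025·10.4910 = 2 + 28.3889 = 30.3889
⌈30.3889⌉ = 31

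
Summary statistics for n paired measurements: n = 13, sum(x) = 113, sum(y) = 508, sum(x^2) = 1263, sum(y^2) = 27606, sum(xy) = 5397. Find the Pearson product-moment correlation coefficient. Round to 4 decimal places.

0.6650

S_xy = nΣxy − ΣxΣy = 13·5397 − 113·508 = 70161 − 57404 = 12757
S_xx = nΣx² − (Σx)² = 13·1263 − 113² = 16419 − 12769 = 3650
S_yy = nΣy² − (Σy)² = 13·27606 − 508² = 358878 − 258064 = 100814
r = S_xy / √(S_xx·S_yy) = 12757 / √(3650·100814) = 12757 / √367971100 = 12757 / 19182.5728 = 0.6650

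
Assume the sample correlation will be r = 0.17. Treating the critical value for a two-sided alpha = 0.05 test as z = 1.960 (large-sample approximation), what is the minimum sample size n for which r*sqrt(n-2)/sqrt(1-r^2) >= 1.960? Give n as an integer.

132

r√(n−2)/√(1−r²) ≥ 1.960  ⇔  n−2 ≥ (1.960)²·(1−r²)/r²
(1−r²)/r² = (1−0.0289)/0.0289 = 33.6021
n ≥ 2 + 3.8416·33.6021 = 2 + 129.0858 = 131.0858
⌈131.0858⌉ = 132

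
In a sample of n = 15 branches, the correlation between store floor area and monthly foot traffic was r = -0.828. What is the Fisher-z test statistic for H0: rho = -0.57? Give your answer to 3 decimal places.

-1.851

Fisher z: atanh(-0.828) = -1.181742, atanh(-0.57) = -0.647523
z = (z_r − z_0)·√(n−3) = (-1.181742 − (-0.647523))·√12 = -0.534219 · 3.464102 = -1.851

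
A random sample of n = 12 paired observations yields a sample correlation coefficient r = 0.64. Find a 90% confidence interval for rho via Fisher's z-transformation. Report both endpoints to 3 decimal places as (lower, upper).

z_r = atanh(0.64) = 0.758174;  SE = 1/√(n−3) = 1/√9 = 0.333333
z-limits: 0.758174 ± 1.645·0.333333 = 0.758174 ± 0.548333 = [0.209841, 1.306507]
ρ-limits: (tanh 0.209841, tanh 1.306507) = (0.207, 0.863)

(0.207, 0.863)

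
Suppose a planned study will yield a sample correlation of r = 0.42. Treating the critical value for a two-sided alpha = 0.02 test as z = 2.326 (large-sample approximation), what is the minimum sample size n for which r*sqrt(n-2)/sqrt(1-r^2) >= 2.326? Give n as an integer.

r√(n−2)/√(1−r²) ≥ 2.326  ⇔  n−2 ≥ (2.326)²·(1−r²)/r²
(1−r²)/r² = (1−0.1764)/0.1764 = 4.6689
n ≥ 2 + 5.410276·4.6689 = 2 + 25.2600 = 27.2600
⌈27.2600⌉ = 28

28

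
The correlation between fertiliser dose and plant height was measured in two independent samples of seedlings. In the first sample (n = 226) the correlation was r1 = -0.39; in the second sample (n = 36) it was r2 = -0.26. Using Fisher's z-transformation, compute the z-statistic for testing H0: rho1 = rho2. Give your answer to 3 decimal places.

-0.781

z1 = atanh(-0.39) = -0.411800,  z2 = atanh(-0.26) = -0.266108
SE = √(1/(n1−3) + 1/(n2−3)) = √(1/223 + 1/33) = √(0.0044843 + 0.0303030) = √0.0347873 = 0.186514
z = (z1 − z2)/SE = (-0.411800 − (-0.266108)) / 0.186514 = -0.145692 / 0.186514 = -0.781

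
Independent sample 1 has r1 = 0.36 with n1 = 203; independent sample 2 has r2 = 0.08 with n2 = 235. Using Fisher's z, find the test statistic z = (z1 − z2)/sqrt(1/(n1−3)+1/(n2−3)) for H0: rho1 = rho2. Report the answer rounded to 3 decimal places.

3.075

z1 = atanh(0.36) = 0.376886,  z2 = atanh(0.08) = 0.080171
SE = √(1/(n1−3) + 1/(n2−3)) = √(1/200 + 1/232) = √(0.0050000 + 0.0043103) = √0.0093103 = 0.096490
z = (z1 − z2)/SE = (0.376886 − 0.080171) / 0.096490 = 0.296715 / 0.096490 = 3.075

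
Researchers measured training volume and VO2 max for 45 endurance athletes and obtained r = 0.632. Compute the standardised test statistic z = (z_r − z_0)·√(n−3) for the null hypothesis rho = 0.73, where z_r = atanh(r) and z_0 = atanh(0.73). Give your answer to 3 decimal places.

-1.192

Fisher z: atanh(0.632) = 0.744739, atanh(0.73) = 0.928727
z = (z_r − z_0)·√(n−3) = (0.744739 − 0.928727)·√42 = -0.183988 · 6.480741 = -1.192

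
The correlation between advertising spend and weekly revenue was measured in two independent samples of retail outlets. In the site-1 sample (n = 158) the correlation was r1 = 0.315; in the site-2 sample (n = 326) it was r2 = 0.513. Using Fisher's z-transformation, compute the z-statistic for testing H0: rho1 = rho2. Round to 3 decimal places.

z1 = atanh(0.315) = 0.326087,  z2 = atanh(0.513) = 0.566793
SE = √(1/(n1−3) + 1/(n2−3)) = √(1/155 + 1/323) = √(0.0064516 + 0.0030960) = √0.0095476 = 0.097712
z = (z1 − z2)/SE = (0.326087 − 0.566793) / 0.097712 = -0.240706 / 0.097712 = -2.463

-2.463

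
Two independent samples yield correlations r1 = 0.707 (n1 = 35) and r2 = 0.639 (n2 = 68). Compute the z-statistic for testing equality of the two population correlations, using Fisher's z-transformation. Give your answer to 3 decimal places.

0.577

Fisher z-transforms: z1 = atanh(0.707) = 0.881160, z2 = atanh(0.639) = 0.756482; difference d = 0.124678
Var(d) = 1/32 + 1/65 = 0.0312500 + 0.0153846 = 0.0466346
z = d/√Var(d) = 0.124678 / √0.0466346 = 0.124678 / 0.215950 = 0.577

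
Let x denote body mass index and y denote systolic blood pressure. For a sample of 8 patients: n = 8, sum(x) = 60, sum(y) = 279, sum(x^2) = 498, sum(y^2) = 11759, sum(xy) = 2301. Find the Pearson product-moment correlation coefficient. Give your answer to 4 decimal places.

0.6681

Numerator: nΣxy − (Σx)(Σy) = 8·2301 − (60)(279) = 1668
Denominator: √[(nΣx²−(Σx)²)(nΣy²−(Σy)²)]
  nΣx²−(Σx)² = 8·498 − 3600 = 384;  nΣy²−(Σy)² = 8·11759 − 77841 = 16231
  √(384·16231) = √6232704 = 2496.5384
r = 1668 / 2496.5384 = 0.6681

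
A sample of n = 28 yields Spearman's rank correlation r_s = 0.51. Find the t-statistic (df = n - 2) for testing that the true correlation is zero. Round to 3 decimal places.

3.023

1 − r_s² = 1 − 0.2601 = 0.7399;  √(1−r_s²) = 0.860174
√(n−2) = √26 = 5.099020
t = r_s·√(n−2)/√(1−r_s²) = 0.51 · 5.099020 / 0.860174 = 3.023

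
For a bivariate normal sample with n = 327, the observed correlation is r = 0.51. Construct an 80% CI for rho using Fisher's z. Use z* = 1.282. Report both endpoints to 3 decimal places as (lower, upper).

(0.455, 0.561)

Fisher z: z_r = atanh(r) = ½·ln((1+0.51)/(1−0.51)) = 0.562730
SE(z) = 1/√(n−3) = 1/√324 = 0.055556
80% ⇒ z* = 1.282; margin = 1.282·0.055556 = 0.071223
CI on z-scale: (0.491507, 0.633953)
Back-transform: tanh(0.491507) = 0.455412, tanh(0.633953) = 0.560768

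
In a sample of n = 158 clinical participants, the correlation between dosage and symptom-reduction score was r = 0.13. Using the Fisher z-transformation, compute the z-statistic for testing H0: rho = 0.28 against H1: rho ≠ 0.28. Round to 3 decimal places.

Fisher z: atanh(0.13) = 0.130740, atanh(0.28) = 0.287682
z = (z_r − z_0)·√(n−3) = (0.130740 − 0.287682)·√155 = -0.156942 · 12.449900 = -1.954

-1.954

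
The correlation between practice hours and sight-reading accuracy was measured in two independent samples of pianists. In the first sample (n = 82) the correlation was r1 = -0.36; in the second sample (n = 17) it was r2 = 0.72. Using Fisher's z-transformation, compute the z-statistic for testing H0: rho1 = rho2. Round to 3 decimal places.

Fisher z-transforms: z1 = atanh(-0.36) = -0.376886, z2 = atanh(0.72) = 0.907645; difference d = -1.284531
Var(d) = 1/79 + 1/14 = 0.0126582 + 0.0714286 = 0.0840868
z = d/√Var(d) = -1.284531 / √0.0840868 = -1.284531 / 0.289977 = -4.430

-4.430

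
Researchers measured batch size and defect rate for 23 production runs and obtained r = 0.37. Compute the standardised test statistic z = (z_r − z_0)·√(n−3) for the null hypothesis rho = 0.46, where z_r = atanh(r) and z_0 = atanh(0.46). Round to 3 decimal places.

-0.487

z_r = atanh(0.37) = 0.388423,  z_0 = atanh(0.46) = 0.497311
SE = 1/√(n−3) = 1/√20 = 0.223607
z = (z_r − z_0)/SE = (0.388423 − 0.497311) / 0.223607 = -0.108888 / 0.223607 = -0.487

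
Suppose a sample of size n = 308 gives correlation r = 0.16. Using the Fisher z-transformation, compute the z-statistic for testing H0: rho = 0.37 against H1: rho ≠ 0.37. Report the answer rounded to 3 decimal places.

z_r = atanh(0.16) = 0.161387,  z_0 = atanh(0.37) = 0.388423
SE = 1/√(n−3) = 1/√305 = 0.057260
z = (z_r − z_0)/SE = (0.161387 − 0.388423) / 0.057260 = -0.227036 / 0.057260 = -3.965

-3.965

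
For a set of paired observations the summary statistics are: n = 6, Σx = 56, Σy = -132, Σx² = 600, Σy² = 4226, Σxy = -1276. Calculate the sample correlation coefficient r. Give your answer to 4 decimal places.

-0.1376

Numerator: nΣxy − (Σx)(Σy) = 6·(-1276) − (56)(-132) = -264
Denominator: √[(nΣx²−(Σx)²)(nΣy²−(Σy)²)]
  nΣx²−(Σx)² = 6·600 − 3136 = 464;  nΣy²−(Σy)² = 6·4226 − 17424 = 7932
  √(464·7932) = √3680448 = 1918.4494
r = -264 / 1918.4494 = -0.1376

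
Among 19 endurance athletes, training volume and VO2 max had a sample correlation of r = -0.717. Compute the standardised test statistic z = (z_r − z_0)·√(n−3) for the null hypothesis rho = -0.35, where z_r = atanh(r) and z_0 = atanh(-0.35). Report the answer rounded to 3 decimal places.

z_r = atanh(-0.717) = -0.901443,  z_0 = atanh(-0.35) = -0.365444
SE = 1/√(n−3) = 1/√16 = 0.250000
z = (z_r − z_0)/SE = (-0.901443 − (-0.365444)) / 0.250000 = -0.535999 / 0.250000 = -2.144

-2.144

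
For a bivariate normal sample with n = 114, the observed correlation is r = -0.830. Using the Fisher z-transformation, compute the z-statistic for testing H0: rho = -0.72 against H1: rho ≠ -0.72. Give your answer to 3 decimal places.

-2.955

z_r = atanh(-0.830) = -1.188136,  z_0 = atanh(-0.72) = -0.907645
SE = 1/√(n−3) = 1/√111 = 0.094916
z = (z_r − z_0)/SE = (-1.188136 − (-0.907645)) / 0.094916 = -0.280491 / 0.094916 = -2.955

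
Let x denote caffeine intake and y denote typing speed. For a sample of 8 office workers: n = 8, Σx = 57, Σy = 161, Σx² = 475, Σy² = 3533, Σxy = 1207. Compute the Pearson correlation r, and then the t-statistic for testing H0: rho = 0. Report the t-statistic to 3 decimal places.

1.139

Numerator: nΣxy − (Σx)(Σy) = 8·1207 − (57)(161) = 479
Denominator: √[(nΣx²−(Σx)²)(nΣy²−(Σy)²)]
  nΣx²−(Σx)² = 8·475 − 3249 = 551;  nΣy²−(Σy)² = 8·3533 − 25921 = 2343
  √(551·2343) = √1290993 = 1136.2187
r = 479 / 1136.2187 = 0.4216
t = r·√(n−2)/√(1−r²) = 0.4216·√6 / √(1−0.177747) = 1.032705 / 0.906782 = 1.139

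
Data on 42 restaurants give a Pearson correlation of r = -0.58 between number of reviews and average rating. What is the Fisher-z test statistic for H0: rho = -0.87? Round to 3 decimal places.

z_r = atanh(-0.58) = -0.662463,  z_0 = atanh(-0.87) = -1.333080
SE = 1/√(n−3) = 1/√39 = 0.160128
z = (z_r − z_0)/SE = (-0.662463 − (-1.333080)) / 0.160128 = 0.670617 / 0.160128 = 4.188

4.188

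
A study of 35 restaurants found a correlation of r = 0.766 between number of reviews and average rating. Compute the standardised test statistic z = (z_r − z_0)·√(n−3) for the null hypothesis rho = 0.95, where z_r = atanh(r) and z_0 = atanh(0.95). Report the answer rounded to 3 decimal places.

Fisher z: atanh(0.766) = 1.010576, atanh(0.95) = 1.831781
z = (z_r − z_0)·√(n−3) = (1.010576 − 1.831781)·√32 = -0.821205 · 5.656854 = -4.645

-4.645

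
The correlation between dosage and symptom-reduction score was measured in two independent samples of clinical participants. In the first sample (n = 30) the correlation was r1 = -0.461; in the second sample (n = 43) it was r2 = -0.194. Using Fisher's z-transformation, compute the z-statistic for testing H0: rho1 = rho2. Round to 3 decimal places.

z1 = atanh(-0.461) = -0.498580,  z2 = atanh(-0.194) = -0.196490
SE = √(1/(n1−3) + 1/(n2−3)) = √(1/27 + 1/40) = √(0.0370370 + 0.0250000) = √0.0620370 = 0.249072
z = (z1 − z2)/SE = (-0.498580 − (-0.196490)) / 0.249072 = -0.302090 / 0.249072 = -1.213

-1.213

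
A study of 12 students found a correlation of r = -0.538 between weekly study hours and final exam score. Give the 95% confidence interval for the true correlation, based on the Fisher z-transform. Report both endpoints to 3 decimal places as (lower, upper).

(-0.850, 0.052)

z_r = atanh(-0.538) = -0.601337;  SE = 1/√(n−3) = 1/√9 = 0.333333
z-limits: -0.601337 ± 1.960·0.333333 = -0.601337 ± 0.653333 = [-1.254670, 0.051996]
ρ-limits: (tanh -1.254670, tanh 0.051996) = (-0.850, 0.052)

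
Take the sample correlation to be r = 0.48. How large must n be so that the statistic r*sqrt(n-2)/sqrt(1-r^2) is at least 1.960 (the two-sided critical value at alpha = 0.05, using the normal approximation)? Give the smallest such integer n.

15

Need r·√(n−2)/√(1−r²) ≥ 1.960
√(n−2) ≥ 1.960·√(1−0.2304) / 0.48 = 1.960·0.877268 / 0.48 = 3.5822
n−2 ≥ 12.8322  ⇒  n ≥ 14.8322
Smallest integer n = 15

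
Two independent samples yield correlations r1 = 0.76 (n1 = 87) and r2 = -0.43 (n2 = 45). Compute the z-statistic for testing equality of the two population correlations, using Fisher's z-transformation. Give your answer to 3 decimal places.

7.705

Fisher z-transforms: z1 = atanh(0.76) = 0.996215, z2 = atanh(-0.43) = -0.459897; difference d = 1.456112
Var(d) = 1/84 + 1/42 = 0.0119048 + 0.0238095 = 0.0357143
z = d/√Var(d) = 1.456112 / √0.0357143 = 1.456112 / 0.188982 = 7.705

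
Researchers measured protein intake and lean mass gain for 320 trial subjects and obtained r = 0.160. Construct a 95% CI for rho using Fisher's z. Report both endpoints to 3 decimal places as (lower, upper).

(0.051, 0.265)

Fisher z: z_r = atanh(r) = ½·ln((1+0.160)/(1−0.160)) = 0.161387
SE(z) = 1/√(n−3) = 1/√317 = 0.056166
95% ⇒ z* = 1.960; margin = 1.960·0.056166 = 0.110085
CI on z-scale: (0.051302, 0.271472)
Back-transform: tanh(0.051302) = 0.051257, tanh(0.271472) = 0.264994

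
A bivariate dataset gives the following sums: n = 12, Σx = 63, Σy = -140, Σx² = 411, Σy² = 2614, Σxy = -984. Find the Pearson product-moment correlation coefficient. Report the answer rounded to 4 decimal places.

-0.8876

S_xy = nΣxy − ΣxΣy = 12·(-984) − 63·(-140) = -11808 − (-8820) = -2988
S_xx = nΣx² − (Σx)² = 12·411 − 63² = 4932 − 3969 = 963
S_yy = nΣy² − (Σy)² = 12·2614 − (-140)² = 31368 − 19600 = 11768
r = S_xy / √(S_xx·S_yy) = -2988 / √(963·11768) = -2988 / √11332584 = -2988 / 3366.3904 = -0.8876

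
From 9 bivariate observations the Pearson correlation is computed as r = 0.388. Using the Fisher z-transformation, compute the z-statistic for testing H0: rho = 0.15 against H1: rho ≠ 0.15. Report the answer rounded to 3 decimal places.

0.633

Fisher z: atanh(0.388) = 0.409443, atanh(0.15) = 0.151140
z = (z_r − z_0)·√(n−3) = (0.409443 − 0.151140)·√6 = 0.258303 · 2.449490 = 0.633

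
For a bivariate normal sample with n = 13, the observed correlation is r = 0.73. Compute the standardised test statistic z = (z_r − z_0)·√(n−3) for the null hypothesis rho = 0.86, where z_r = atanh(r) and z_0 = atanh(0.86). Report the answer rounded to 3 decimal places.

z_r = atanh(0.73) = 0.928727,  z_0 = atanh(0.86) = 1.293345
SE = 1/√(n−3) = 1/√10 = 0.316228
z = (z_r − z_0)/SE = (0.928727 − 1.293345) / 0.316228 = -0.364618 / 0.316228 = -1.153

-1.153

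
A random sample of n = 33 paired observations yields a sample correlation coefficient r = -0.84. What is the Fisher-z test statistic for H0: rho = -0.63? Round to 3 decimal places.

z_r = atanh(-0.84) = -1.221174,  z_0 = atanh(-0.63) = -0.741416
SE = 1/√(n−3) = 1/√30 = 0.182574
z = (z_r − z_0)/SE = (-1.221174 − (-0.741416)) / 0.182574 = -0.479758 / 0.182574 = -2.628

-2.628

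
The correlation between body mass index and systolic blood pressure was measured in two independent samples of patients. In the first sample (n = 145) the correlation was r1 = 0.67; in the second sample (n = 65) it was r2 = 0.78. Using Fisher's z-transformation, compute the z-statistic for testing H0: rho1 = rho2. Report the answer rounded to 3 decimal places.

-1.541

Fisher z-transforms: z1 = atanh(0.67) = 0.810743, z2 = atanh(0.78) = 1.045371; difference d = -0.234628
Var(d) = 1/142 + 1/62 = 0.0070423 + 0.0161290 = 0.0231713
z = d/√Var(d) = -0.234628 / √0.0231713 = -0.234628 / 0.152221 = -1.541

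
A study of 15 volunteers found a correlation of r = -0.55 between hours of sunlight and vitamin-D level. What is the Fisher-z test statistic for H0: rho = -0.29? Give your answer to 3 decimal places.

-1.108

Fisher z: atanh(-0.55) = -0.618381, atanh(-0.29) = -0.298566
z = (z_r − z_0)·√(n−3) = (-0.618381 − (-0.298566))·√12 = -0.319815 · 3.464102 = -1.108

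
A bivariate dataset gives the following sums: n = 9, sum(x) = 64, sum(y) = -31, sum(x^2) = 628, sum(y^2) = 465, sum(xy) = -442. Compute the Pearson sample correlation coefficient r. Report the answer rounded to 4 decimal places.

-0.8903

S_xy = nΣxy − ΣxΣy = 9·(-442) − 64·(-31) = -3978 − (-1984) = -1994
S_xx = nΣx² − (Σx)² = 9·628 − 64² = 5652 − 4096 = 1556
S_yy = nΣy² − (Σy)² = 9·465 − (-31)² = 4185 − 961 = 3224
r = S_xy / √(S_xx·S_yy) = -1994 / √(1556·3224) = -1994 / √5016544 = -1994 / 2239.7643 = -0.8903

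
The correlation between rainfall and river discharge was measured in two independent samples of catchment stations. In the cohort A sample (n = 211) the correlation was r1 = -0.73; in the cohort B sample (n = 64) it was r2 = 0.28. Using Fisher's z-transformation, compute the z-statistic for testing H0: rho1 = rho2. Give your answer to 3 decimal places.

-8.354

Fisher z-transforms: z1 = atanh(-0.73) = -0.928727, z2 = atanh(0.28) = 0.287682; difference d = -1.216409
Var(d) = 1/208 + 1/61 = 0.0048077 + 0.0163934 = 0.0212011
z = d/√Var(d) = -1.216409 / √0.0212011 = -1.216409 / 0.145606 = -8.354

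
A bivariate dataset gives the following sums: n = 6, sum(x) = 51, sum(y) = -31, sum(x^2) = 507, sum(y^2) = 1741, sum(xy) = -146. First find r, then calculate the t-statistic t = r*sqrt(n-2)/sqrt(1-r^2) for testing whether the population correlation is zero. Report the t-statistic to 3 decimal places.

S_xy = nΣxy − ΣxΣy = 6·(-146) − 51·(-31) = -876 − (-1581) = 705
S_xx = nΣx² − (Σx)² = 6·507 − 51² = 3042 − 2601 = 441
S_yy = nΣy² − (Σy)² = 6·1741 − (-31)² = 10446 − 961 = 9485
r = S_xy / √(S_xx·S_yy) = 705 / √(441·9485) = 705 / √4182885 = 705 / 2045.2103 = 0.3447
t = r·√(n−2)/√(1−r²) = 0.3447·√4 / √(1−0.118818) = 0.689400 / 0.938713 = 0.734

0.734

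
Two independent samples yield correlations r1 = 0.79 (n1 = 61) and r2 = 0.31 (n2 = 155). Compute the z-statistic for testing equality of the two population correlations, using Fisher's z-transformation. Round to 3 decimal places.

z1 = atanh(0.79) = 1.071432,  z2 = atanh(0.31) = 0.320545
SE = √(1/(n1−3) + 1/(n2−3)) = √(1/58 + 1/152) = √(0.0172414 + 0.0065789) = √0.0238203 = 0.154338
z = (z1 − z2)/SE = (1.071432 − 0.320545) / 0.154338 = 0.750887 / 0.154338 = 4.865

4.865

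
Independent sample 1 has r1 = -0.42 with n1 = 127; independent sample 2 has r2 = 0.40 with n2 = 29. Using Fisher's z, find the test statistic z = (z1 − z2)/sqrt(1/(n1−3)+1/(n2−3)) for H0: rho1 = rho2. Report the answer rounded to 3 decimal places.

z1 = atanh(-0.42) = -0.447692,  z2 = atanh(0.40) = 0.423649
SE = √(1/(n1−3) + 1/(n2−3)) = √(1/124 + 1/26) = √(0.0080645 + 0.0384615) = √0.0465260 = 0.215699
z = (z1 − z2)/SE = (-0.447692 − 0.423649) / 0.215699 = -0.871341 / 0.215699 = -4.040

-4.040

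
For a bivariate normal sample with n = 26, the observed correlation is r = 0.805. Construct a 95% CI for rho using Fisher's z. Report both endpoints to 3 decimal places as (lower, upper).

(0.607, 0.909)

z_r = atanh(0.805) = 1.112658;  SE = 1/√(n−3) = 1/√23 = 0.208514
z-limits: 1.112658 ± 1.960·0.208514 = 1.112658 ± 0.408687 = [0.703971, 1.521345]
ρ-limits: (tanh 0.703971, tanh 1.521345) = (0.607, 0.909)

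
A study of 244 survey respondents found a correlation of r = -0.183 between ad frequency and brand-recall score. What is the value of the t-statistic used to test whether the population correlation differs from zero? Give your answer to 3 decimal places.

-2.896

1 − r² = 1 − 0.033489 = 0.966511;  √(1−r²) = 0.983113
√(n−2) = √242 = 15.556349
t = r·√(n−2)/√(1−r²) = -0.183 · 15.556349 / 0.983113 = -2.896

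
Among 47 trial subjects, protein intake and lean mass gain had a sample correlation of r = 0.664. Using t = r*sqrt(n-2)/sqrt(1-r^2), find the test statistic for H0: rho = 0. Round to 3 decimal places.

t = r·√(n−2) / √(1−r²) with r = 0.664, n = 47
  = 0.664·√45 / √(1 − 0.440896)
  = 0.664·6.708204 / 0.747733
  = 4.454247 / 0.747733 = 5.957

5.957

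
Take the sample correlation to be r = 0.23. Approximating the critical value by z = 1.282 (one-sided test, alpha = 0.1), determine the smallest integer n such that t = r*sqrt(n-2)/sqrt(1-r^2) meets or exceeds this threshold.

32

r√(n−2)/√(1−r²) ≥ 1.282  ⇔  n−2 ≥ (1.282)²·(1−r²)/r²
(1−r²)/r² = (1−0.0529)/0.0529 = 17.9036
n ≥ 2 + 1.643524·17.9036 = 2 + 29.4250 = 31.4250
⌈31.4250⌉ = 32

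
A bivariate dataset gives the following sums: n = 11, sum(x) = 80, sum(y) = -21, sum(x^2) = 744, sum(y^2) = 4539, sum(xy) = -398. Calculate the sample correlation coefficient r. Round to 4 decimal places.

-0.2871

S_xy = nΣxy − ΣxΣy = 11·(-398) − 80·(-21) = -4378 − (-1680) = -2698
S_xx = nΣx² − (Σx)² = 11·744 − 80² = 8184 − 6400 = 1784
S_yy = nΣy² − (Σy)² = 11·4539 − (-21)² = 49929 − 441 = 49488
r = S_xy / √(S_xx·S_yy) = -2698 / √(1784·49488) = -2698 / √88286592 = -2698 / 9396.0945 = -0.2871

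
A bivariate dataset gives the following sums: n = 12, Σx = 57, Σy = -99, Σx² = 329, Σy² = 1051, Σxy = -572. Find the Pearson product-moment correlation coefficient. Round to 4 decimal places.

Numerator: nΣxy − (Σx)(Σy) = 12·(-572) − (57)(-99) = -1221
Denominator: √[(nΣx²−(Σx)²)(nΣy²−(Σy)²)]
  nΣx²−(Σx)² = 12·329 − 3249 = 699;  nΣy²−(Σy)² = 12·1051 − 9801 = 2811
  √(699·2811) = √1964889 = 1401.7450
r = -1221 / 1401.7450 = -0.8711

-0.8711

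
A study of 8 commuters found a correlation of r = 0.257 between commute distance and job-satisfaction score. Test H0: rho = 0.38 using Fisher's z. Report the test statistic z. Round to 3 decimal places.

-0.307

Fisher z: atanh(0.257) = 0.262894, atanh(0.38) = 0.400060
z = (z_r − z_0)·√(n−3) = (0.262894 − 0.400060)·√5 = -0.137166 · 2.236068 = -0.307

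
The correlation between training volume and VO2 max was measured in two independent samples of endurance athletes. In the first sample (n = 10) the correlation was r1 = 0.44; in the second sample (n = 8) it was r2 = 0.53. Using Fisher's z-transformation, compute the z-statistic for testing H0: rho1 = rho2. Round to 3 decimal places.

-0.201

Fisher z-transforms: z1 = atanh(0.44) = 0.472231, z2 = atanh(0.53) = 0.590145; difference d = -0.117914
Var(d) = 1/7 + 1/5 = 0.1428571 + 0.2000000 = 0.3428571
z = d/√Var(d) = -0.117914 / √0.3428571 = -0.117914 / 0.585540 = -0.201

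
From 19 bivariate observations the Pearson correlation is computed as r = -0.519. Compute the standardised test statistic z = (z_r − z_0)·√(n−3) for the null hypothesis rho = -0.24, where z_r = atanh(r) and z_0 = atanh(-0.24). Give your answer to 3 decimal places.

-1.321

Fisher z: atanh(-0.519) = -0.574970, atanh(-0.24) = -0.244774
z = (z_r − z_0)·√(n−3) = (-0.574970 − (-0.244774))·√16 = -0.330196 · 4.000000 = -1.321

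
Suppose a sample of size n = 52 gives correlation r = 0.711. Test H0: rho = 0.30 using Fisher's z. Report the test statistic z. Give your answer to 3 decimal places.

4.058

Fisher z: atanh(0.711) = 0.889203, atanh(0.30) = 0.309520
z = (z_r − z_0)·√(n−3) = (0.889203 − 0.309520)·√49 = 0.579683 · 7.000000 = 4.058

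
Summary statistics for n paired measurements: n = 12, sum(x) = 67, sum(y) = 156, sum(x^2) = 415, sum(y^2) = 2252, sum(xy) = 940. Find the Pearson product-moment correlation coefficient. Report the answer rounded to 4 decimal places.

Numerator: nΣxy − (Σx)(Σy) = 12·940 − (67)(156) = 828
Denominator: √[(nΣx²−(Σx)²)(nΣy²−(Σy)²)]
  nΣx²−(Σx)² = 12·415 − 4489 = 491;  nΣy²−(Σy)² = 12·2252 − 24336 = 2688
  √(491·2688) = √1319808 = 1148.8290
r = 828 / 1148.8290 = 0.7207

0.7207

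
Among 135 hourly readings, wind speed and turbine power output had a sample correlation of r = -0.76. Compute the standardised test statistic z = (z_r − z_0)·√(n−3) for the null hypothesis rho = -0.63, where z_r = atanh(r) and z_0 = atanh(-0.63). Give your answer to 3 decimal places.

z_r = atanh(-0.76) = -0.996215,  z_0 = atanh(-0.63) = -0.741416
SE = 1/√(n−3) = 1/√132 = 0.087039
z = (z_r − z_0)/SE = (-0.996215 − (-0.741416)) / 0.087039 = -0.254799 / 0.087039 = -2.927

-2.927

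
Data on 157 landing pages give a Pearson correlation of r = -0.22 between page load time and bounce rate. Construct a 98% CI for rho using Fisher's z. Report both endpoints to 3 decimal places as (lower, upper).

(-0.389, -0.036)

z_r = atanh(-0.22) = -0.223656;  SE = 1/√(n−3) = 1/√154 = 0.080582
z-limits: -0.223656 ± 2.326·0.080582 = -0.223656 ± 0.187434 = [-0.411090, -0.036222]
ρ-limits: (tanh -0.411090, tanh -0.036222) = (-0.389, -0.036)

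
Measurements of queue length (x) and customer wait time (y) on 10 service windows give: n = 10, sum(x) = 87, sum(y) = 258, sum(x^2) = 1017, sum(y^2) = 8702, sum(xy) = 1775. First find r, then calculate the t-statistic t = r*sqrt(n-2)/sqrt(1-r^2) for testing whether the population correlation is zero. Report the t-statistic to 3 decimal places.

-2.380

Numerator: nΣxy − (Σx)(Σy) = 10·1775 − (87)(258) = -4696
Denominator: √[(nΣx²−(Σx)²)(nΣy²−(Σy)²)]
  nΣx²−(Σx)² = 10·1017 − 7569 = 2601;  nΣy²−(Σy)² = 10·8702 − 66564 = 20456
  √(2601·20456) = √53206056 = 7294.2481
r = -4696 / 7294.2481 = -0.6438
t = r·√(n−2)/√(1−r²) = -0.6438·√8 / √(1−0.414478) = -1.820941 / 0.765194 = -2.380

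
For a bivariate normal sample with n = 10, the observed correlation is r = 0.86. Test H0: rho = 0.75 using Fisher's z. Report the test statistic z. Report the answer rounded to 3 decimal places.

z_r = atanh(0.86) = 1.293345,  z_0 = atanh(0.75) = 0.972955
SE = 1/√(n−3) = 1/√7 = 0.377964
z = (z_r − z_0)/SE = (1.293345 − 0.972955) / 0.377964 = 0.320390 / 0.377964 = 0.848

0.848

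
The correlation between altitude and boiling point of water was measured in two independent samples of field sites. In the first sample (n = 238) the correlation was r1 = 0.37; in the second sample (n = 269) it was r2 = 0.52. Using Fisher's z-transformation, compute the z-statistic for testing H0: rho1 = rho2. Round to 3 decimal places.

z1 = atanh(0.37) = 0.388423,  z2 = atanh(0.52) = 0.576340
SE = √(1/(n1−3) + 1/(n2−3)) = √(1/235 + 1/266) = √(0.0042553 + 0.0037594) = √0.0080147 = 0.089525
z = (z1 − z2)/SE = (0.388423 − 0.576340) / 0.089525 = -0.187917 / 0.089525 = -2.099

-2.099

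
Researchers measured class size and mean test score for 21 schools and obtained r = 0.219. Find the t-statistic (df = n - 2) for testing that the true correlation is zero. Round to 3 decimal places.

t = r·√(n−2) / √(1−r²) with r = 0.219, n = 21
  = 0.219·√19 / √(1 − 0.047961)
  = 0.219·4.358899 / 0.975725
  = 0.954599 / 0.975725 = 0.978

0.978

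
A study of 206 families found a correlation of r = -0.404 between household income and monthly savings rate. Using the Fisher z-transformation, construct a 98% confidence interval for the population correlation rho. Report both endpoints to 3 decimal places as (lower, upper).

z_r = atanh(-0.404) = -0.428420;  SE = 1/√(n−3) = 1/√203 = 0.070186
z-limits: -0.428420 ± 2.326·0.070186 = -0.428420 ± 0.163253 = [-0.591673, -0.265167]
ρ-limits: (tanh -0.591673, tanh -0.265167) = (-0.531, -0.259)

(-0.531, -0.259)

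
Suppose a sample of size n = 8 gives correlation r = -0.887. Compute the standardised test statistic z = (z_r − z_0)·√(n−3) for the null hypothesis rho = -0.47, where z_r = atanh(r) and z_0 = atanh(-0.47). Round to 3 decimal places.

-2.007

Fisher z: atanh(-0.887) = -1.407678, atanh(-0.47) = -0.510070
z = (z_r − z_0)·√(n−3) = (-1.407678 − (-0.510070))·√5 = -0.897608 · 2.236068 = -2.007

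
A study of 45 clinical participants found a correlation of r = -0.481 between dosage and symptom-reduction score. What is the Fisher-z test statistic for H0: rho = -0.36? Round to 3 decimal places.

-0.955

z_r = atanh(-0.481) = -0.524284,  z_0 = atanh(-0.36) = -0.376886
SE = 1/√(n−3) = 1/√42 = 0.154303
z = (z_r − z_0)/SE = (-0.524284 − (-0.376886)) / 0.154303 = -0.147398 / 0.154303 = -0.955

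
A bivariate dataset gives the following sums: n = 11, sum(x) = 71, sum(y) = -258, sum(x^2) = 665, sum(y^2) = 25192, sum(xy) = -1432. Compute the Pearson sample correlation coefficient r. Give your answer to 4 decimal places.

S_xy = nΣxy − ΣxΣy = 11·(-1432) − 71·(-258) = -15752 − (-18318) = 2566
S_xx = nΣx² − (Σx)² = 11·665 − 71² = 7315 − 5041 = 2274
S_yy = nΣy² − (Σy)² = 11·25192 − (-258)² = 277112 − 66564 = 210548
r = S_xy / √(S_xx·S_yy) = 2566 / √(2274·210548) = 2566 / √478786152 = 2566 / 21881.1826 = 0.1173

0.1173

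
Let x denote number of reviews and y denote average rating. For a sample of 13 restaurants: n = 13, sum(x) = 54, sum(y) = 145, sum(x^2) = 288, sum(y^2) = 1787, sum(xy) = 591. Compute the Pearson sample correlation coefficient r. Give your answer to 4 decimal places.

S_xy = nΣxy − ΣxΣy = 13·591 − 54·145 = 7683 − 7830 = -147
S_xx = nΣx² − (Σx)² = 13·288 − 54² = 3744 − 2916 = 828
S_yy = nΣy² − (Σy)² = 13·1787 − 145² = 23231 − 21025 = 2206
r = S_xy / √(S_xx·S_yy) = -147 / √(828·2206) = -147 / √1826568 = -147 / 1351.5058 = -0.1088

-0.1088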